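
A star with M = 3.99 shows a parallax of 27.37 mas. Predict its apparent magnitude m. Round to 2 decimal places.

d = 1/p = 1/0.02737″ = 36.536 pc.
m − M = 5 log₁₀ d − 5 = 5 log₁₀(36.536) − 5 = 7.8136 − 5 = 2.8136.
m = M + (m − M) = 3.99 + 2.8136 = 6.80.

m = 6.80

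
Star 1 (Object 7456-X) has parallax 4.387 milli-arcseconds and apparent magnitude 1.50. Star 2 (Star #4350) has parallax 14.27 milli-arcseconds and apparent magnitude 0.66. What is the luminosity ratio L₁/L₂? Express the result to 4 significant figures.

L₁/L₂ = 4.881

d₁ = 1/p₁ = 1/0.004387″ = 227.95 pc; d₂ = 1/p₂ = 1/0.01427″ = 70.077 pc.
M₁ = m₁ − 5 log₁₀ d₁ + 5 = 1.50 − 11.7892 + 5 = -5.2892.
M₂ = 0.66 − 9.2279 + 5 = -3.5679.
L₁/L₂ = 10^(0.4(M₂ − M₁)) = 10^(0.4 × 1.7213) = 10^0.68852 = 4.8811.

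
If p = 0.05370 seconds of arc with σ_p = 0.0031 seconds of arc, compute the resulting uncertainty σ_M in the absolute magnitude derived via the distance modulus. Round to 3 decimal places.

σ_M = 0.125 mag

M = m − 5 log₁₀ d + 5 = m + 5 log₁₀ p + 5, so ∂M/∂p = 5/(p ln 10).
σ_M = (5/ln 10) · (σ_p/p) = 2.1715 × 0.0031/0.05370 = 2.1715 × 0.057728 = 0.12536.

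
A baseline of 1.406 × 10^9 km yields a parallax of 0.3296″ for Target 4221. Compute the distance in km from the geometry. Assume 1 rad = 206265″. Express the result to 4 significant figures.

8.799 × 10^14 km

θ = 0.3296″ = 0.3296/206265 = 1.5979 × 10^-6 rad.
d = B/θ = (1.406 × 10^9) / (1.5979 × 10^-6) = 8.7990 × 10^14 km.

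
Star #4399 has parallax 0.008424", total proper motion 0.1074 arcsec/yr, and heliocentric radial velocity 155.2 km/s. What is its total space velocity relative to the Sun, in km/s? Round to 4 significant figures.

d = 1/p = 1/0.008424″ = 118.71 pc.
v_t = 4.740 μ d = 4.740 × 0.1074 × 118.71 = 60.432 km/s.
v = √(v_r² + v_t²) = √(155.2² + 60.432²) = √27739.1 = 166.55 km/s.

166.6 km/s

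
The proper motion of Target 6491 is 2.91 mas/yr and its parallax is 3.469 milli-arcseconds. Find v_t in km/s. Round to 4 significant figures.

3.976 km/s

d = 1/p = 1/0.003469″ = 288.27 pc.
μ = 2.91 mas/yr = 0.00291 ″/yr.
v_t = 4.74 × μ × d = 4.74 × 0.00291 × 288.27 = 3.9762 km/s.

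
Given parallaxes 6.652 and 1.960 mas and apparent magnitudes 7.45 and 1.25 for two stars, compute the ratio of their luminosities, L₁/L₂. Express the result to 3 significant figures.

L₁/L₂ = 0.000287

d₁ = 1/p₁ = 1/0.006652″ = 150.33 pc; d₂ = 1/p₂ = 1/0.001960″ = 510.2 pc.
M₁ = m₁ − 5 log₁₀ d₁ + 5 = 7.45 − 10.8852 + 5 = 1.5648.
M₂ = 1.25 − 13.5387 + 5 = -7.2887.
L₁/L₂ = 10^(0.4(M₂ − M₁)) = 10^(0.4 × (-8.8535)) = 10^(-3.54140) = 0.00028747.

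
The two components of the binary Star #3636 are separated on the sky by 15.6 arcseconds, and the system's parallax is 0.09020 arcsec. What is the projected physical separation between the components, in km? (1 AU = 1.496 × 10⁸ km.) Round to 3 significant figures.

2.59 × 10^10 km

d = 1/p = 1/0.09020″ = 11.086 pc.
At distance d (pc), an angle of θ arcsec spans θ·d AU: s = 15.6 × 11.086 = 172.94 AU.
= 172.94 × 1.496 × 10⁸ km = 2.5872 × 10^10 km.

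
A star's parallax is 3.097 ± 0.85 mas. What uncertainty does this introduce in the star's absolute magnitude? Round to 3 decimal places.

σ_M = 0.596 mag

M = m − 5 log₁₀ d + 5 = m + 5 log₁₀ p + 5, so ∂M/∂p = 5/(p ln 10).
σ_M = (5/ln 10) · (σ_p/p) = 2.1715 × 0.85/3.097 = 2.1715 × 0.27446 = 0.59599.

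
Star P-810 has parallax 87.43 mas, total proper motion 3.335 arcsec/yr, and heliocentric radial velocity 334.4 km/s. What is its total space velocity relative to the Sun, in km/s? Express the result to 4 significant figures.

d = 1/p = 1/0.08743″ = 11.438 pc.
v_t = 4.740 μ d = 4.740 × 3.335 × 11.438 = 180.81 km/s.
v = √(v_r² + v_t²) = √(334.4² + 180.81²) = √144516 = 380.15 km/s.

380.2 km/s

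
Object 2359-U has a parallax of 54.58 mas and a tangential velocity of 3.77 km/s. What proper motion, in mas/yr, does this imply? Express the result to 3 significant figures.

d = 1/p = 1/0.05458″ = 18.322 pc.
μ = v_t / (4.74 d) = 3.77 / (4.74 × 18.322) = 3.77 / 86.846 = 0.04341 ″/yr = 43.41 mas/yr.

43.4 mas/yr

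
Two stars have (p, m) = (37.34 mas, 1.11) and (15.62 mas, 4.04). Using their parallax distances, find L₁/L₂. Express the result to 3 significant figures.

d₁ = 1/p₁ = 1/0.03734″ = 26.781 pc; d₂ = 1/p₂ = 1/0.01562″ = 64.02 pc.
M₁ = m₁ − 5 log₁₀ d₁ + 5 = 1.11 − 7.1391 + 5 = -1.0291.
M₂ = 4.04 − 9.0316 + 5 = 0.0084.
L₁/L₂ = 10^(0.4(M₂ − M₁)) = 10^(0.4 × 1.0375) = 10^0.41500 = 2.6002.

L₁/L₂ = 2.60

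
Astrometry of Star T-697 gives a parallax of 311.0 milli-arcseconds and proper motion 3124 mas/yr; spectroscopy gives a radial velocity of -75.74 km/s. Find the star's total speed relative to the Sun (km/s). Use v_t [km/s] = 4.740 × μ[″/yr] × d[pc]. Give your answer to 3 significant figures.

d = 1/p = 1/0.3110″ = 3.2154 pc.
μ = 3124 mas/yr = 3.124 ″/yr.
v_t = 4.740 μ d = 4.740 × 3.124 × 3.2154 = 47.613 km/s.
v = √(v_r² + v_t²) = √((-75.74)² + 47.613²) = √8003.55 = 89.463 km/s.

89.5 km/s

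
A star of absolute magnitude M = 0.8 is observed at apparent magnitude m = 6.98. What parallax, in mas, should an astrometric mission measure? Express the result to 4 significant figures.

5.808 mas

m − M = 6.98 − 0.8 = 6.18.
d = 10^((m−M)/5 + 1) = 10^2.236 = 172.19 pc.
p = 1/d = 1/172.19 = 0.0058075 arcsec = 5.8075 mas.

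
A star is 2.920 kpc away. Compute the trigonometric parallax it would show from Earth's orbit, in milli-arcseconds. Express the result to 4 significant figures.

d = 2.920 kpc = 2920 pc.
p = 1/d = 1/2920 = 0.00034247 arcsec.
= 0.00034247 × 1000 = 0.34247 mas.

0.3425 mas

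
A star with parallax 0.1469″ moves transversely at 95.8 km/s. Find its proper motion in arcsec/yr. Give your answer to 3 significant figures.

d = 1/p = 1/0.1469″ = 6.8074 pc.
μ = v_t / (4.74 d) = 95.8 / (4.74 × 6.8074) = 95.8 / 32.267 = 2.969 ″/yr.

2.97 arcsec/yr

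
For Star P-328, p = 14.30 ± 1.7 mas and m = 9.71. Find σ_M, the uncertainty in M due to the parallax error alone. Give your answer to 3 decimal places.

σ_M = 0.258 mag

M = m − 5 log₁₀ d + 5 = m + 5 log₁₀ p + 5, so ∂M/∂p = 5/(p ln 10).
σ_M = (5/ln 10) · (σ_p/p) = 2.1715 × 1.7/14.30 = 2.1715 × 0.11888 = 0.25815.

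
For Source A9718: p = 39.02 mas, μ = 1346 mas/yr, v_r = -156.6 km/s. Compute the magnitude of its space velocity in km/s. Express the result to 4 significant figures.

d = 1/p = 1/0.03902″ = 25.628 pc.
μ = 1346 mas/yr = 1.346 ″/yr.
v_t = 4.740 μ d = 4.740 × 1.346 × 25.628 = 163.51 km/s.
v = √(v_r² + v_t²) = √((-156.6)² + 163.51²) = √51259.1 = 226.4 km/s.

226.4 km/s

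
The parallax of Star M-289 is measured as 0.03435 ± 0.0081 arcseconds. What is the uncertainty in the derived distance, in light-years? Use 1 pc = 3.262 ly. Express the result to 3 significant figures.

22.4 ly

d = 1/p, so σ_d = σ_p / p².
σ_d = 0.00810 / (0.03435)² = 0.00810 / 0.0011799 = 6.865 pc = 6.865 × 3.262 ly = 22.394 ly.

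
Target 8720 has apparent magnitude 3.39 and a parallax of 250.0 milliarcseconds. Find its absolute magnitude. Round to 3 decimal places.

M = 5.380

d = 1/p = 1/0.2500″ = 4 pc.
m − M = 5 log₁₀(4) − 5 = 3.0103 − 5 = -1.9897.
M = m − (m − M) = 3.39 − (-1.9897) = 5.380.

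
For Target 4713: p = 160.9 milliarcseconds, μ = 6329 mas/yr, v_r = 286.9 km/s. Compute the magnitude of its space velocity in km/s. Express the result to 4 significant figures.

342.2 km/s

d = 1/p = 1/0.1609″ = 6.215 pc.
μ = 6329 mas/yr = 6.329 ″/yr.
v_t = 4.740 μ d = 4.740 × 6.329 × 6.215 = 186.45 km/s.
v = √(v_r² + v_t²) = √(286.9² + 186.45²) = √117075 = 342.16 km/s.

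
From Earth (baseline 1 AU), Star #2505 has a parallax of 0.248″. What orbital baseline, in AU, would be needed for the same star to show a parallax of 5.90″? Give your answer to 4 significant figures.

23.79 AU

Parallax scales linearly with baseline: p ∝ B, so B = p_target / p_Earth × 1 AU.
B = 5.90 / 0.248 = 23.79 AU.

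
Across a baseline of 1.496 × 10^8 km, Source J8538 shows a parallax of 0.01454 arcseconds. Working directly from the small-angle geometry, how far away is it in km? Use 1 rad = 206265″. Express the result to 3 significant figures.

2.12 × 10^15 km

θ = 0.01454″ = 0.01454/206265 = 7.0492 × 10^-8 rad.
d = B/θ = (1.496 × 10^8) / (7.0492 × 10^-8) = 2.1222 × 10^15 km.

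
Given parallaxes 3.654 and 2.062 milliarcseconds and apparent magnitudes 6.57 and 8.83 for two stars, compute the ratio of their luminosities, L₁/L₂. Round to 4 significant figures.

L₁/L₂ = 2.553

d₁ = 1/p₁ = 1/0.003654″ = 273.67 pc; d₂ = 1/p₂ = 1/0.002062″ = 484.97 pc.
M₁ = m₁ − 5 log₁₀ d₁ + 5 = 6.57 − 12.1861 + 5 = -0.6161.
M₂ = 8.83 − 13.4286 + 5 = 0.4014.
L₁/L₂ = 10^(0.4(M₂ − M₁)) = 10^(0.4 × 1.0175) = 10^0.40700 = 2.5527.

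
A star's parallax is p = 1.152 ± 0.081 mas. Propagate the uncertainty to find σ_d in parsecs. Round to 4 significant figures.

61.04 pc

d = 1/p, so σ_d = σ_p / p².
σ_d = 0.0000810 / (0.001152)² = 0.0000810 / 0.0000013271 = 61.035 pc.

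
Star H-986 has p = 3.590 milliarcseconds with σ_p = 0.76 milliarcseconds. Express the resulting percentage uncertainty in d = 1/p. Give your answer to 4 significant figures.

For d = 1/p, |σ_d/d| = |σ_p/p|.
σ_p/p = 0.76 / 3.590 = 0.2117 = 21.17%.

21.17%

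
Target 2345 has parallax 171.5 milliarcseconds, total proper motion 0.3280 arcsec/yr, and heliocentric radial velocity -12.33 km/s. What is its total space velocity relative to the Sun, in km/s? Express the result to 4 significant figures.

15.30 km/s

d = 1/p = 1/0.1715″ = 5.8309 pc.
v_t = 4.740 μ d = 4.740 × 0.3280 × 5.8309 = 9.0654 km/s.
v = √(v_r² + v_t²) = √((-12.33)² + 9.0654²) = √234.21 = 15.304 km/s.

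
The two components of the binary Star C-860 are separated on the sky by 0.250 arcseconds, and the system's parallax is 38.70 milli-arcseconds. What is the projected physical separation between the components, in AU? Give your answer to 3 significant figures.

d = 1/p = 1/0.03870″ = 25.84 pc.
At distance d (pc), an angle of θ arcsec spans θ·d AU: s = 0.250 × 25.84 = 6.46 AU.

6.46 AU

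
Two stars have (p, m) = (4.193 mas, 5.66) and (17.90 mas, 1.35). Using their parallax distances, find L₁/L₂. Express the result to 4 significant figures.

L₁/L₂ = 0.3441

d₁ = 1/p₁ = 1/0.004193″ = 238.49 pc; d₂ = 1/p₂ = 1/0.01790″ = 55.866 pc.
M₁ = m₁ − 5 log₁₀ d₁ + 5 = 5.66 − 11.8874 + 5 = -1.2274.
M₂ = 1.35 − 8.7357 + 5 = -2.3857.
L₁/L₂ = 10^(0.4(M₂ − M₁)) = 10^(0.4 × (-1.1583)) = 10^(-0.46332) = 0.3441.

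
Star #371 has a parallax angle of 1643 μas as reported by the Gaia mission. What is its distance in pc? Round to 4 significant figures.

p = 1643 μas = 0.001643 arcsec.
d = 1/p = 1/0.001643 = 608.64 pc.

608.6 pc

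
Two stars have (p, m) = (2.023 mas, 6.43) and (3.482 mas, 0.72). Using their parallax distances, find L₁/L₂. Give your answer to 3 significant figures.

L₁/L₂ = 0.0154

d₁ = 1/p₁ = 1/0.002023″ = 494.32 pc; d₂ = 1/p₂ = 1/0.003482″ = 287.19 pc.
M₁ = m₁ − 5 log₁₀ d₁ + 5 = 6.43 − 13.4700 + 5 = -2.0400.
M₂ = 0.72 − 12.2908 + 5 = -6.5708.
L₁/L₂ = 10^(0.4(M₂ − M₁)) = 10^(0.4 × (-4.5308)) = 10^(-1.81232) = 0.015406.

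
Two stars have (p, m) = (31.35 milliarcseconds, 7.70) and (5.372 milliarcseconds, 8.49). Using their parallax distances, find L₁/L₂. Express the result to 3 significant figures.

L₁/L₂ = 0.0608

d₁ = 1/p₁ = 1/0.03135″ = 31.898 pc; d₂ = 1/p₂ = 1/0.005372″ = 186.15 pc.
M₁ = m₁ − 5 log₁₀ d₁ + 5 = 7.70 − 7.5188 + 5 = 5.1812.
M₂ = 8.49 − 11.3493 + 5 = 2.1407.
L₁/L₂ = 10^(0.4(M₂ − M₁)) = 10^(0.4 × (-3.0405)) = 10^(-1.21620) = 0.060786.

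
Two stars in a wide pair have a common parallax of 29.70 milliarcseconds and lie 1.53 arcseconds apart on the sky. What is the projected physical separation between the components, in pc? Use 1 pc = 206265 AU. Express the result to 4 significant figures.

d = 1/p = 1/0.02970″ = 33.67 pc.
At distance d (pc), an angle of θ arcsec spans θ·d AU: s = 1.53 × 33.67 = 51.515 AU.
= 51.515 / 206265 = 0.00024975 pc.

0.0002498 pc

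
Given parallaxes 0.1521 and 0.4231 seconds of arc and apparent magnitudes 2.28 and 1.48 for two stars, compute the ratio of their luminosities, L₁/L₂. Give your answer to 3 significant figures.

d₁ = 1/p₁ = 1/0.1521″ = 6.5746 pc; d₂ = 1/p₂ = 1/0.4231″ = 2.3635 pc.
M₁ = m₁ − 5 log₁₀ d₁ + 5 = 2.28 − 4.0893 + 5 = 3.1907.
M₂ = 1.48 − 1.8678 + 5 = 4.6122.
L₁/L₂ = 10^(0.4(M₂ − M₁)) = 10^(0.4 × 1.4215) = 10^0.56860 = 3.7034.

L₁/L₂ = 3.70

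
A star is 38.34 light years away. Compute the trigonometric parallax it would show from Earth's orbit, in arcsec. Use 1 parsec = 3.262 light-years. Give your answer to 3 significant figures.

d = 38.34 ly ÷ 3.262 = 11.754 pc.
p = 1/d = 1/11.754 = 0.085077 arcsec.

0.0851 arcsec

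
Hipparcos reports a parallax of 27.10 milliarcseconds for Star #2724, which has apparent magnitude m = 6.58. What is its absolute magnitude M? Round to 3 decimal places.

d = 1/p = 1/0.02710″ = 36.9 pc.
m − M = 5 log₁₀(36.9) − 5 = 7.8351 − 5 = 2.8351.
M = m − (m − M) = 6.58 − 2.8351 = 3.745.

M = 3.745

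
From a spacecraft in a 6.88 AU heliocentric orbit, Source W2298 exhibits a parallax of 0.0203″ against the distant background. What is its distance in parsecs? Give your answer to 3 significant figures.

339 pc

With baseline B (in AU) and parallax p (in arcsec), d = B/p parsecs.
d = 6.88 / 0.0203 = 338.92 pc.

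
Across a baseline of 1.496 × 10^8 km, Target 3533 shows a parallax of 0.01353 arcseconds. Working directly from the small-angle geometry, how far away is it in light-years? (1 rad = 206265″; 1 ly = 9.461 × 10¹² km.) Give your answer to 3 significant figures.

θ = 0.01353″ = 0.01353/206265 = 6.5595 × 10^-8 rad.
d = B/θ = (1.496 × 10^8) / (6.5595 × 10^-8) = 2.2807 × 10^15 km = (2.2807 × 10^15) / (9.461 × 10^12) ly = 241.06 ly.

241 ly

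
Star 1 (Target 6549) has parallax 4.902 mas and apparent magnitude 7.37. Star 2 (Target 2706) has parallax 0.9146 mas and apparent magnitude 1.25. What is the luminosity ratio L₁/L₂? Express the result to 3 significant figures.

L₁/L₂ = 0.000124

d₁ = 1/p₁ = 1/0.004902″ = 204 pc; d₂ = 1/p₂ = 1/0.0009146″ = 1093.4 pc.
M₁ = m₁ − 5 log₁₀ d₁ + 5 = 7.37 − 11.5482 + 5 = 0.8218.
M₂ = 1.25 − 15.1939 + 5 = -8.9439.
L₁/L₂ = 10^(0.4(M₂ − M₁)) = 10^(0.4 × (-9.7657)) = 10^(-3.90628) = 0.00012409.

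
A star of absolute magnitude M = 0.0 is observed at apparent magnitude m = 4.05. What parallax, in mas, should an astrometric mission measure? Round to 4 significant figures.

m − M = 4.05 − 0.0 = 4.05.
d = 10^((m−M)/5 + 1) = 10^1.810 = 64.565 pc.
p = 1/d = 1/64.565 = 0.015488 arcsec = 15.488 mas.

15.49 mas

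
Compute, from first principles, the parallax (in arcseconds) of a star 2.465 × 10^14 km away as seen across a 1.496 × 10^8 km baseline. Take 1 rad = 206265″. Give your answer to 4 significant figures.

0.1252 arcsec

θ ≈ B/d = (1.496 × 10^8) / (2.465 × 10^14) = 6.0690 × 10^-7 rad.
In arcseconds: 6.0690 × 10^-7 × 206265 = 0.12518″.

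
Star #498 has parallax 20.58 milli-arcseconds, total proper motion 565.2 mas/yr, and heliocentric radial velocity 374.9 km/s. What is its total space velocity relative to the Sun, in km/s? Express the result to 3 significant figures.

d = 1/p = 1/0.02058″ = 48.591 pc.
μ = 565.2 mas/yr = 0.5652 ″/yr.
v_t = 4.740 μ d = 4.740 × 0.5652 × 48.591 = 130.18 km/s.
v = √(v_r² + v_t²) = √(374.9² + 130.18²) = √157497 = 396.86 km/s.

397 km/s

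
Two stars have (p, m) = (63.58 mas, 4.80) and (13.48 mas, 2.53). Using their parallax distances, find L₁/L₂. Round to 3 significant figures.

L₁/L₂ = 0.00556

d₁ = 1/p₁ = 1/0.06358″ = 15.728 pc; d₂ = 1/p₂ = 1/0.01348″ = 74.184 pc.
M₁ = m₁ − 5 log₁₀ d₁ + 5 = 4.80 − 5.9834 + 5 = 3.8166.
M₂ = 2.53 − 9.3516 + 5 = -1.8216.
L₁/L₂ = 10^(0.4(M₂ − M₁)) = 10^(0.4 × (-5.6382)) = 10^(-2.25528) = 0.0055555.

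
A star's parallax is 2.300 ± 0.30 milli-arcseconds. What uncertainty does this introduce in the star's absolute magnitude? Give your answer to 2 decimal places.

M = m − 5 log₁₀ d + 5 = m + 5 log₁₀ p + 5, so ∂M/∂p = 5/(p ln 10).
σ_M = (5/ln 10) · (σ_p/p) = 2.1715 × 0.30/2.300 = 2.1715 × 0.13043 = 0.28323.

σ_M = 0.28 mag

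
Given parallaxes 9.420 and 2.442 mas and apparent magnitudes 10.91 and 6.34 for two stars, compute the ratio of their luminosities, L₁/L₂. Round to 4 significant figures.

L₁/L₂ = 0.0009986

d₁ = 1/p₁ = 1/0.009420″ = 106.16 pc; d₂ = 1/p₂ = 1/0.002442″ = 409.5 pc.
M₁ = m₁ − 5 log₁₀ d₁ + 5 = 10.91 − 10.1298 + 5 = 5.7802.
M₂ = 6.34 − 13.0613 + 5 = -1.7213.
L₁/L₂ = 10^(0.4(M₂ − M₁)) = 10^(0.4 × (-7.5015)) = 10^(-3.00060) = 0.00099862.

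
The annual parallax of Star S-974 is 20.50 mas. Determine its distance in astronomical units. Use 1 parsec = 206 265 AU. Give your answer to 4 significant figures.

1.006 × 10^7 AU

p = 20.50 mas = 0.02050 arcsec.
d = 1/p = 1/0.02050 = 48.78 pc.
In AU: 48.78 × 206265 = 1.0062 × 10^7 AU.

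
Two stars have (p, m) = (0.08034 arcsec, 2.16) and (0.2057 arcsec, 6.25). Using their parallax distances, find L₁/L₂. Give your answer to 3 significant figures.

L₁/L₂ = 284

d₁ = 1/p₁ = 1/0.08034″ = 12.447 pc; d₂ = 1/p₂ = 1/0.2057″ = 4.8614 pc.
M₁ = m₁ − 5 log₁₀ d₁ + 5 = 2.16 − 5.4753 + 5 = 1.6847.
M₂ = 6.25 − 3.4338 + 5 = 7.8162.
L₁/L₂ = 10^(0.4(M₂ − M₁)) = 10^(0.4 × 6.1315) = 10^2.45260 = 283.53.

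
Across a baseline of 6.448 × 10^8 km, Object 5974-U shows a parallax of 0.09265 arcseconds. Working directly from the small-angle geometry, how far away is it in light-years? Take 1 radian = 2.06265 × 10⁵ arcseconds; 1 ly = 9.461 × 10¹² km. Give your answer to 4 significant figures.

151.7 ly

θ = 0.09265″ = 0.09265/206265 = 4.4918 × 10^-7 rad.
d = B/θ = (6.448 × 10^8) / (4.4918 × 10^-7) = 1.4355 × 10^15 km = (1.4355 × 10^15) / (9.461 × 10^12) ly = 151.73 ly.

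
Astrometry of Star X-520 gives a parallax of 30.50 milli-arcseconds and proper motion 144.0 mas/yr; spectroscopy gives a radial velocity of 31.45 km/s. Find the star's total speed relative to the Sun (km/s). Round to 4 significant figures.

38.60 km/s

d = 1/p = 1/0.03050″ = 32.787 pc.
μ = 144.0 mas/yr = 0.1440 ″/yr.
v_t = 4.740 μ d = 4.740 × 0.1440 × 32.787 = 22.379 km/s.
v = √(v_r² + v_t²) = √(31.45² + 22.379²) = √1489.92 = 38.599 km/s.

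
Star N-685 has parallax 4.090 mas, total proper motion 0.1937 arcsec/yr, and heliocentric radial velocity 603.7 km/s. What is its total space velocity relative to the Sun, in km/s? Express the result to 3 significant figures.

644 km/s

d = 1/p = 1/0.004090″ = 244.5 pc.
v_t = 4.740 μ d = 4.740 × 0.1937 × 244.5 = 224.48 km/s.
v = √(v_r² + v_t²) = √(603.7² + 224.48²) = √414845 = 644.08 km/s.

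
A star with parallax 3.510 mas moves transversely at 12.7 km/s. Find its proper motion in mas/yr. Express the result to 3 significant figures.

9.40 mas/yr

d = 1/p = 1/0.003510″ = 284.9 pc.
μ = v_t / (4.74 d) = 12.7 / (4.74 × 284.9) = 12.7 / 1350.4 = 0.0094046 ″/yr = 9.4046 mas/yr.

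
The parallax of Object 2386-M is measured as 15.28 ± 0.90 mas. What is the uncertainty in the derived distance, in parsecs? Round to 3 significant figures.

d = 1/p, so σ_d = σ_p / p².
σ_d = 0.000900 / (0.01528)² = 0.000900 / 0.00023348 = 3.8547 pc.

3.85 pc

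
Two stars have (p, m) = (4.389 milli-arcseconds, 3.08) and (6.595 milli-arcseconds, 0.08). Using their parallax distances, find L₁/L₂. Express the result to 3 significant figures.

L₁/L₂ = 0.142

d₁ = 1/p₁ = 1/0.004389″ = 227.84 pc; d₂ = 1/p₂ = 1/0.006595″ = 151.63 pc.
M₁ = m₁ − 5 log₁₀ d₁ + 5 = 3.08 − 11.7881 + 5 = -3.7081.
M₂ = 0.08 − 10.9039 + 5 = -5.8239.
L₁/L₂ = 10^(0.4(M₂ − M₁)) = 10^(0.4 × (-2.1158)) = 10^(-0.84632) = 0.14246.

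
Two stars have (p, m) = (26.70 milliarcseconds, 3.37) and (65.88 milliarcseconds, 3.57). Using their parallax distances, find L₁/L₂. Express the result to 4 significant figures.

L₁/L₂ = 7.320

d₁ = 1/p₁ = 1/0.02670″ = 37.453 pc; d₂ = 1/p₂ = 1/0.06588″ = 15.179 pc.
M₁ = m₁ − 5 log₁₀ d₁ + 5 = 3.37 − 7.8674 + 5 = 0.5026.
M₂ = 3.57 − 5.9062 + 5 = 2.6638.
L₁/L₂ = 10^(0.4(M₂ − M₁)) = 10^(0.4 × 2.1612) = 10^0.86448 = 7.3195.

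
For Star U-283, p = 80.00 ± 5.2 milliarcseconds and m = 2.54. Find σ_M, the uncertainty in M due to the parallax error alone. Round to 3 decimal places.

M = m − 5 log₁₀ d + 5 = m + 5 log₁₀ p + 5, so ∂M/∂p = 5/(p ln 10).
σ_M = (5/ln 10) · (σ_p/p) = 2.1715 × 5.2/80.00 = 2.1715 × 0.065 = 0.14115.

σ_M = 0.141 mag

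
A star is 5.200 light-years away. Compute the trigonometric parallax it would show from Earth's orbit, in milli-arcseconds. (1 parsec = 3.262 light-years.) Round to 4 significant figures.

d = 5.200 ly ÷ 3.262 = 1.5941 pc.
p = 1/d = 1/1.5941 = 0.62731 arcsec.
= 0.62731 × 1000 = 627.31 mas.

627.3 mas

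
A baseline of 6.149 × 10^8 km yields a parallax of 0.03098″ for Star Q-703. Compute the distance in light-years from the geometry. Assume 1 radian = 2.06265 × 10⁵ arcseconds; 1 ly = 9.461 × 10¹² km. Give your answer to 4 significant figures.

θ = 0.03098″ = 0.03098/206265 = 1.5020 × 10^-7 rad.
d = B/θ = (6.149 × 10^8) / (1.5020 × 10^-7) = 4.0939 × 10^15 km = (4.0939 × 10^15) / (9.461 × 10^12) ly = 432.71 ly.

432.7 ly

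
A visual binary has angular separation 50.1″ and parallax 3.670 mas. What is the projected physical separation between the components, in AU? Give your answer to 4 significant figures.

13650 AU

d = 1/p = 1/0.003670″ = 272.48 pc.
At distance d (pc), an angle of θ arcsec spans θ·d AU: s = 50.1 × 272.48 = 13651 AU.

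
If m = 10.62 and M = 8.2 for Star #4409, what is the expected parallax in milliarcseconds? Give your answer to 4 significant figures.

m − M = 10.62 − 8.2 = 2.42.
d = 10^((m−M)/5 + 1) = 10^1.484 = 30.479 pc.
p = 1/d = 1/30.479 = 0.032809 arcsec = 32.809 mas.

32.81 mas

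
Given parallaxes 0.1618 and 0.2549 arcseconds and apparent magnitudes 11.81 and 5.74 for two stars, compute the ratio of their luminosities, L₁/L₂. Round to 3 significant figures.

d₁ = 1/p₁ = 1/0.1618″ = 6.1805 pc; d₂ = 1/p₂ = 1/0.2549″ = 3.9231 pc.
M₁ = m₁ − 5 log₁₀ d₁ + 5 = 11.81 − 3.9551 + 5 = 12.8549.
M₂ = 5.74 − 2.9681 + 5 = 7.7719.
L₁/L₂ = 10^(0.4(M₂ − M₁)) = 10^(0.4 × (-5.0830)) = 10^(-2.03320) = 0.009264.

L₁/L₂ = 0.00926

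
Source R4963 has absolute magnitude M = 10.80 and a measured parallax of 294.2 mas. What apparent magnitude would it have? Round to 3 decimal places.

d = 1/p = 1/0.2942″ = 3.399 pc.
m − M = 5 log₁₀ d − 5 = 5 log₁₀(3.399) − 5 = 2.6568 − 5 = -2.3432.
m = M + (m − M) = 10.80 + (-2.3432) = 8.457.

m = 8.457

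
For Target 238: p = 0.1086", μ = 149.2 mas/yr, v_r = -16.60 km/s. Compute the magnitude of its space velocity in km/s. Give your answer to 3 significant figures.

17.8 km/s

d = 1/p = 1/0.1086″ = 9.2081 pc.
μ = 149.2 mas/yr = 0.1492 ″/yr.
v_t = 4.740 μ d = 4.740 × 0.1492 × 9.2081 = 6.512 km/s.
v = √(v_r² + v_t²) = √((-16.60)² + 6.512²) = √317.966 = 17.832 km/s.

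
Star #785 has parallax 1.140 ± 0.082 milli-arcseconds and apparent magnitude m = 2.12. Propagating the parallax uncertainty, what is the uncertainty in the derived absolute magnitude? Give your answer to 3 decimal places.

σ_M = 0.156 mag

M = m − 5 log₁₀ d + 5 = m + 5 log₁₀ p + 5, so ∂M/∂p = 5/(p ln 10).
σ_M = (5/ln 10) · (σ_p/p) = 2.1715 × 0.082/1.140 = 2.1715 × 0.07193 = 0.1562.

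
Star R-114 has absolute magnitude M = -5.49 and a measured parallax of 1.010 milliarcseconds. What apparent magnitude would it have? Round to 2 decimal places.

d = 1/p = 1/0.001010″ = 990.1 pc.
m − M = 5 log₁₀ d − 5 = 5 log₁₀(990.1) − 5 = 14.9784 − 5 = 9.9784.
m = M + (m − M) = -5.49 + 9.9784 = 4.49.

m = 4.49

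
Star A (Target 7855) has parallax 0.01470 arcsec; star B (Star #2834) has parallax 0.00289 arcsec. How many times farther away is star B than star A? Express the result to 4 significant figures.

Since d = 1/p, d_B/d_A = p_A/p_B.
= 0.01470 / 0.00289 = 5.0865.

5.087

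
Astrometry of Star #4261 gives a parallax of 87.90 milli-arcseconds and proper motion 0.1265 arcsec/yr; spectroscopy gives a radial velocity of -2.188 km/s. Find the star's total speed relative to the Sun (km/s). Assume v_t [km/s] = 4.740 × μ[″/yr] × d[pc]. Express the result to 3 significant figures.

7.16 km/s

d = 1/p = 1/0.08790″ = 11.377 pc.
v_t = 4.740 μ d = 4.740 × 0.1265 × 11.377 = 6.8218 km/s.
v = √(v_r² + v_t²) = √((-2.188)² + 6.8218²) = √51.3243 = 7.1641 km/s.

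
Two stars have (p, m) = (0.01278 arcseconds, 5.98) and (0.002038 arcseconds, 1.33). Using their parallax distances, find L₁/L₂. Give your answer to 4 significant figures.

d₁ = 1/p₁ = 1/0.01278″ = 78.247 pc; d₂ = 1/p₂ = 1/0.002038″ = 490.68 pc.
M₁ = m₁ − 5 log₁₀ d₁ + 5 = 5.98 − 9.4673 + 5 = 1.5127.
M₂ = 1.33 − 13.4540 + 5 = -7.1240.
L₁/L₂ = 10^(0.4(M₂ − M₁)) = 10^(0.4 × (-8.6367)) = 10^(-3.45468) = 0.00035101.

L₁/L₂ = 0.0003510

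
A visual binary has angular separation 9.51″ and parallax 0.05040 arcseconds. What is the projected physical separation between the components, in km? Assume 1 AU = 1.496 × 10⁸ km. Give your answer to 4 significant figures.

2.823 × 10^10 km

d = 1/p = 1/0.05040″ = 19.841 pc.
At distance d (pc), an angle of θ arcsec spans θ·d AU: s = 9.51 × 19.841 = 188.69 AU.
= 188.69 × 1.496 × 10⁸ km = 2.8228 × 10^10 km.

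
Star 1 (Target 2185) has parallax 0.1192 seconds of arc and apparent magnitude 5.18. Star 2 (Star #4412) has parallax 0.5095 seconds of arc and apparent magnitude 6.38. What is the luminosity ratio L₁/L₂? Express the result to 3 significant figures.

L₁/L₂ = 55.2

d₁ = 1/p₁ = 1/0.1192″ = 8.3893 pc; d₂ = 1/p₂ = 1/0.5095″ = 1.9627 pc.
M₁ = m₁ − 5 log₁₀ d₁ + 5 = 5.18 − 4.6186 + 5 = 5.5614.
M₂ = 6.38 − 1.4643 + 5 = 9.9157.
L₁/L₂ = 10^(0.4(M₂ − M₁)) = 10^(0.4 × 4.3543) = 10^1.74172 = 55.172.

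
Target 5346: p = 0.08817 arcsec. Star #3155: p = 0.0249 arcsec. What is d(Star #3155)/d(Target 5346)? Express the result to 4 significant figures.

3.541

Since d = 1/p, d_B/d_A = p_A/p_B.
= 0.08817 / 0.0249 = 3.541.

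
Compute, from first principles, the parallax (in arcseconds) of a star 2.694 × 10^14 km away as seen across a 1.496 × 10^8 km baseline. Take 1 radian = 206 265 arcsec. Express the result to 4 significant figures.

θ ≈ B/d = (1.496 × 10^8) / (2.694 × 10^14) = 5.5531 × 10^-7 rad.
In arcseconds: 5.5531 × 10^-7 × 206265 = 0.11454″.

0.1145 arcsec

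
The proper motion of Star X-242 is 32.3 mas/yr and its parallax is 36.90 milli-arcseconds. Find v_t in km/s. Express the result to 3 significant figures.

d = 1/p = 1/0.03690″ = 27.1 pc.
μ = 32.3 mas/yr = 0.0323 ″/yr.
v_t = 4.74 × μ × d = 4.74 × 0.0323 × 27.1 = 4.1491 km/s.

4.15 km/s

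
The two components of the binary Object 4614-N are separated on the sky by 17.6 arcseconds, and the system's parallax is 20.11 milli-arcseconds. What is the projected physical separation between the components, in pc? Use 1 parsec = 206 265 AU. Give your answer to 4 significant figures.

0.004243 pc

d = 1/p = 1/0.02011″ = 49.727 pc.
At distance d (pc), an angle of θ arcsec spans θ·d AU: s = 17.6 × 49.727 = 875.2 AU.
= 875.2 / 206265 = 0.0042431 pc.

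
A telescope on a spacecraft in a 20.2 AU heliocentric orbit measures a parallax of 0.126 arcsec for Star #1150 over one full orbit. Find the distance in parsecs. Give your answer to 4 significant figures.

With baseline B (in AU) and parallax p (in arcsec), d = B/p parsecs.
d = 20.2 / 0.126 = 160.32 pc.

160.3 pc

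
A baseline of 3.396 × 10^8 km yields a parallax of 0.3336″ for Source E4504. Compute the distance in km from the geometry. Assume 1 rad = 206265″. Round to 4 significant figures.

θ = 0.3336″ = 0.3336/206265 = 1.6173 × 10^-6 rad.
d = B/θ = (3.396 × 10^8) / (1.6173 × 10^-6) = 2.0998 × 10^14 km.

2.100 × 10^14 km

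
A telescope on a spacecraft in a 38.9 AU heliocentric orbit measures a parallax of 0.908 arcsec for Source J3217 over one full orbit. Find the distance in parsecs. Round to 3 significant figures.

With baseline B (in AU) and parallax p (in arcsec), d = B/p parsecs.
d = 38.9 / 0.908 = 42.841 pc.

42.8 pc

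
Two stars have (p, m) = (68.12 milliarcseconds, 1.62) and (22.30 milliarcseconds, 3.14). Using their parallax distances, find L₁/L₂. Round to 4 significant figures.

d₁ = 1/p₁ = 1/0.06812″ = 14.68 pc; d₂ = 1/p₂ = 1/0.02230″ = 44.843 pc.
M₁ = m₁ − 5 log₁₀ d₁ + 5 = 1.62 − 5.8336 + 5 = 0.7864.
M₂ = 3.14 − 8.2585 + 5 = -0.1185.
L₁/L₂ = 10^(0.4(M₂ − M₁)) = 10^(0.4 × (-0.9049)) = 10^(-0.36196) = 0.43455.

L₁/L₂ = 0.4346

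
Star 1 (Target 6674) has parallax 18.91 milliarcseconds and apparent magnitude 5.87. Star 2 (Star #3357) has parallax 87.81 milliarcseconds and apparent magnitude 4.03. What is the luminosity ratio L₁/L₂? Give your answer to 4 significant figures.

d₁ = 1/p₁ = 1/0.01891″ = 52.882 pc; d₂ = 1/p₂ = 1/0.08781″ = 11.388 pc.
M₁ = m₁ − 5 log₁₀ d₁ + 5 = 5.87 − 8.6165 + 5 = 2.2535.
M₂ = 4.03 − 5.2822 + 5 = 3.7478.
L₁/L₂ = 10^(0.4(M₂ − M₁)) = 10^(0.4 × 1.4943) = 10^0.59772 = 3.9602.

L₁/L₂ = 3.960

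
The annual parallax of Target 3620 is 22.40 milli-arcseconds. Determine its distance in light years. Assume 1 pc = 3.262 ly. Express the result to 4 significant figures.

145.6 light years

p = 22.40 milli-arcseconds = 0.02240 arcsec.
d = 1/p = 1/0.02240 = 44.643 pc.
In light-years: 44.643 × 3.262 = 145.63 ly.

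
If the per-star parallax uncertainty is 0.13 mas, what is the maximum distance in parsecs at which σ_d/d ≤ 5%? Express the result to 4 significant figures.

σ_d/d = σ_p/p, so the condition is σ_p/p ≤ 0.05, i.e. p ≥ σ_p/0.05.
p_min = 0.13/0.05 = 2.6 mas = 0.0026 arcsec.
d_max = 1/p_min = 1/0.0026 = 384.62 pc.

384.6 pc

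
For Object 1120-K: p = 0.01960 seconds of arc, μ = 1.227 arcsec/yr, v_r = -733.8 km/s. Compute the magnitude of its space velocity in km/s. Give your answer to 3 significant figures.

d = 1/p = 1/0.01960″ = 51.02 pc.
v_t = 4.740 μ d = 4.740 × 1.227 × 51.02 = 296.73 km/s.
v = √(v_r² + v_t²) = √((-733.8)² + 296.73²) = √626511 = 791.52 km/s.

792 km/s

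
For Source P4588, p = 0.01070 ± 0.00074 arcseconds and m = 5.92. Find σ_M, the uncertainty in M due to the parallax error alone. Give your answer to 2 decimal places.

M = m − 5 log₁₀ d + 5 = m + 5 log₁₀ p + 5, so ∂M/∂p = 5/(p ln 10).
σ_M = (5/ln 10) · (σ_p/p) = 2.1715 × 0.00074/0.01070 = 2.1715 × 0.069159 = 0.15018.

σ_M = 0.15 mag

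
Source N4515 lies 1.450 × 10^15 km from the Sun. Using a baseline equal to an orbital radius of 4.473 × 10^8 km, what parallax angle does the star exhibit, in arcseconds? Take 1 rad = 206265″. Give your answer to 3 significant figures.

0.0636 arcsec

θ ≈ B/d = (4.473 × 10^8) / (1.450 × 10^15) = 3.0848 × 10^-7 rad.
In arcseconds: 3.0848 × 10^-7 × 206265 = 0.063629″.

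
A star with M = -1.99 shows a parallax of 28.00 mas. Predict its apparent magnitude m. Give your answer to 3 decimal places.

d = 1/p = 1/0.02800″ = 35.714 pc.
m − M = 5 log₁₀ d − 5 = 5 log₁₀(35.714) − 5 = 7.7642 − 5 = 2.7642.
m = M + (m − M) = -1.99 + 2.7642 = 0.774.

m = 0.774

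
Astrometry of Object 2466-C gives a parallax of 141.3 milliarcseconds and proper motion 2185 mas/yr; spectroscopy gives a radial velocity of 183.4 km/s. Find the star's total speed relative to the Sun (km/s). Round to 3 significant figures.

d = 1/p = 1/0.1413″ = 7.0771 pc.
μ = 2185 mas/yr = 2.185 ″/yr.
v_t = 4.740 μ d = 4.740 × 2.185 × 7.0771 = 73.297 km/s.
v = √(v_r² + v_t²) = √(183.4² + 73.297²) = √39008 = 197.5 km/s.

198 km/s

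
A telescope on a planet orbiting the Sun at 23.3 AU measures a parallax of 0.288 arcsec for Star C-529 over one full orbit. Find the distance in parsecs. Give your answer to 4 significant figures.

With baseline B (in AU) and parallax p (in arcsec), d = B/p parsecs.
d = 23.3 / 0.288 = 80.903 pc.

80.90 pc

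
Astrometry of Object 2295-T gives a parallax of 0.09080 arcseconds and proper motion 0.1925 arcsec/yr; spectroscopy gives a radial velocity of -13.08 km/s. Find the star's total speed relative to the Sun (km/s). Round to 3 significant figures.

d = 1/p = 1/0.09080″ = 11.013 pc.
v_t = 4.740 μ d = 4.740 × 0.1925 × 11.013 = 10.049 km/s.
v = √(v_r² + v_t²) = √((-13.08)² + 10.049²) = √272.069 = 16.495 km/s.

16.5 km/s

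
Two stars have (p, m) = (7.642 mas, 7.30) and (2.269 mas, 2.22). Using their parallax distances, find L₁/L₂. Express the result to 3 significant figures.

d₁ = 1/p₁ = 1/0.007642″ = 130.86 pc; d₂ = 1/p₂ = 1/0.002269″ = 440.72 pc.
M₁ = m₁ − 5 log₁₀ d₁ + 5 = 7.30 − 10.5840 + 5 = 1.7160.
M₂ = 2.22 − 13.2208 + 5 = -6.0008.
L₁/L₂ = 10^(0.4(M₂ − M₁)) = 10^(0.4 × (-7.7168)) = 10^(-3.08672) = 0.00081899.

L₁/L₂ = 0.000819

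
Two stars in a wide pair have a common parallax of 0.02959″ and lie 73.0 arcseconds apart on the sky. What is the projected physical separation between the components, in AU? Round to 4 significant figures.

d = 1/p = 1/0.02959″ = 33.795 pc.
At distance d (pc), an angle of θ arcsec spans θ·d AU: s = 73.0 × 33.795 = 2467 AU.

2467 AU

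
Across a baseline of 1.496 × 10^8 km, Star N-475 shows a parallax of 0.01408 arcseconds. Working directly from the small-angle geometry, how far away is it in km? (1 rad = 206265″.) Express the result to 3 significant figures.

2.19 × 10^15 km

θ = 0.01408″ = 0.01408/206265 = 6.8262 × 10^-8 rad.
d = B/θ = (1.496 × 10^8) / (6.8262 × 10^-8) = 2.1916 × 10^15 km.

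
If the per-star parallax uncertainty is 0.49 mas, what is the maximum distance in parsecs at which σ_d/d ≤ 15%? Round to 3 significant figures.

306 pc

σ_d/d = σ_p/p, so the condition is σ_p/p ≤ 0.15, i.e. p ≥ σ_p/0.15.
p_min = 0.49/0.15 = 3.2667 mas = 0.0032667 arcsec.
d_max = 1/p_min = 1/0.0032667 = 306.12 pc.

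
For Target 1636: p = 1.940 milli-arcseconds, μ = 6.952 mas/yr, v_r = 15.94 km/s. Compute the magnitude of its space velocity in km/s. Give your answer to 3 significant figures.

23.3 km/s

d = 1/p = 1/0.001940″ = 515.46 pc.
μ = 6.952 mas/yr = 0.006952 ″/yr.
v_t = 4.740 μ d = 4.740 × 0.006952 × 515.46 = 16.986 km/s.
v = √(v_r² + v_t²) = √(15.94² + 16.986²) = √542.608 = 23.294 km/s.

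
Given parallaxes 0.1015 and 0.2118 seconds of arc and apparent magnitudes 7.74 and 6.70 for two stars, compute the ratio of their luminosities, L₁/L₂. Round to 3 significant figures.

L₁/L₂ = 1.67

d₁ = 1/p₁ = 1/0.1015″ = 9.8522 pc; d₂ = 1/p₂ = 1/0.2118″ = 4.7214 pc.
M₁ = m₁ − 5 log₁₀ d₁ + 5 = 7.74 − 4.9677 + 5 = 7.7723.
M₂ = 6.70 − 3.3704 + 5 = 8.3296.
L₁/L₂ = 10^(0.4(M₂ − M₁)) = 10^(0.4 × 0.5573) = 10^0.22292 = 1.6708.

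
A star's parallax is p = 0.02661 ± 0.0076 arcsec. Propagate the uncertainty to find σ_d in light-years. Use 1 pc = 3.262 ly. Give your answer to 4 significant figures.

35.01 ly

d = 1/p, so σ_d = σ_p / p².
σ_d = 0.00760 / (0.02661)² = 0.00760 / 0.00070809 = 10.733 pc = 10.733 × 3.262 ly = 35.011 ly.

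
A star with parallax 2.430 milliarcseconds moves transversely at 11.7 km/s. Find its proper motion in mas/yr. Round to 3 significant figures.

6.00 mas/yr

d = 1/p = 1/0.002430″ = 411.52 pc.
μ = v_t / (4.74 d) = 11.7 / (4.74 × 411.52) = 11.7 / 1950.6 = 0.0059982 ″/yr = 5.9982 mas/yr.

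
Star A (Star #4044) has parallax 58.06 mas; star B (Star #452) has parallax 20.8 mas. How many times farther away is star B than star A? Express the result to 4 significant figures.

2.791

Since d = 1/p, d_B/d_A = p_A/p_B.
= 58.06 / 20.8 = 2.7913.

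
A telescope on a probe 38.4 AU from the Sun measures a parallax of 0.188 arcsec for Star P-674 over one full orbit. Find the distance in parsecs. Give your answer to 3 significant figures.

204 pc

With baseline B (in AU) and parallax p (in arcsec), d = B/p parsecs.
d = 38.4 / 0.188 = 204.26 pc.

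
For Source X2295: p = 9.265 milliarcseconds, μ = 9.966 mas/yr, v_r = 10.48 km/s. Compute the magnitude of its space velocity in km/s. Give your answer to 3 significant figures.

11.7 km/s

d = 1/p = 1/0.009265″ = 107.93 pc.
μ = 9.966 mas/yr = 0.009966 ″/yr.
v_t = 4.740 μ d = 4.740 × 0.009966 × 107.93 = 5.0985 km/s.
v = √(v_r² + v_t²) = √(10.48² + 5.0985²) = √135.825 = 11.654 km/s.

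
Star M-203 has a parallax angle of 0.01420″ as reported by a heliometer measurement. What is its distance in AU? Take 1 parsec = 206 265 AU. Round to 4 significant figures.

d = 1/p = 1/0.01420 = 70.423 pc.
In AU: 70.423 × 206265 = 1.4526 × 10^7 AU.

1.453 × 10^7 AU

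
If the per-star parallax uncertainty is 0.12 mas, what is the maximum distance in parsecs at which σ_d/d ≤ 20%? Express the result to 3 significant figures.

1670 pc

σ_d/d = σ_p/p, so the condition is σ_p/p ≤ 0.20, i.e. p ≥ σ_p/0.20.
p_min = 0.12/0.20 = 0.6 mas = 0.0006 arcsec.
d_max = 1/p_min = 1/0.0006 = 1666.7 pc.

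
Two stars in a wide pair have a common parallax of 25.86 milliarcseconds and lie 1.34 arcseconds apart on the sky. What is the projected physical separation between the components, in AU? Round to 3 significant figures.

51.8 AU

d = 1/p = 1/0.02586″ = 38.67 pc.
At distance d (pc), an angle of θ arcsec spans θ·d AU: s = 1.34 × 38.67 = 51.818 AU.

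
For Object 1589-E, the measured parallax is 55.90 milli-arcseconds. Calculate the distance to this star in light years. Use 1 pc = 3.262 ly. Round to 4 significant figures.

58.35 light years

p = 55.90 milli-arcseconds = 0.05590 arcsec.
d = 1/p = 1/0.05590 = 17.889 pc.
In light-years: 17.889 × 3.262 = 58.354 ly.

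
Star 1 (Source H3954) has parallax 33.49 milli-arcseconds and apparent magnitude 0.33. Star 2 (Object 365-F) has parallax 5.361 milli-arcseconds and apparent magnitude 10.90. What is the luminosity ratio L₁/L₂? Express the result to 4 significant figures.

d₁ = 1/p₁ = 1/0.03349″ = 29.86 pc; d₂ = 1/p₂ = 1/0.005361″ = 186.53 pc.
M₁ = m₁ − 5 log₁₀ d₁ + 5 = 0.33 − 7.3754 + 5 = -2.0454.
M₂ = 10.90 − 11.3537 + 5 = 4.5463.
L₁/L₂ = 10^(0.4(M₂ − M₁)) = 10^(0.4 × 6.5917) = 10^2.63668 = 433.19.

L₁/L₂ = 433.2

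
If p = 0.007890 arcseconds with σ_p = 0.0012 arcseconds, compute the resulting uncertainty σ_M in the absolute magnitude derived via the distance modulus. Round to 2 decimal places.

M = m − 5 log₁₀ d + 5 = m + 5 log₁₀ p + 5, so ∂M/∂p = 5/(p ln 10).
σ_M = (5/ln 10) · (σ_p/p) = 2.1715 × 0.0012/0.007890 = 2.1715 × 0.15209 = 0.33026.

σ_M = 0.33 mag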